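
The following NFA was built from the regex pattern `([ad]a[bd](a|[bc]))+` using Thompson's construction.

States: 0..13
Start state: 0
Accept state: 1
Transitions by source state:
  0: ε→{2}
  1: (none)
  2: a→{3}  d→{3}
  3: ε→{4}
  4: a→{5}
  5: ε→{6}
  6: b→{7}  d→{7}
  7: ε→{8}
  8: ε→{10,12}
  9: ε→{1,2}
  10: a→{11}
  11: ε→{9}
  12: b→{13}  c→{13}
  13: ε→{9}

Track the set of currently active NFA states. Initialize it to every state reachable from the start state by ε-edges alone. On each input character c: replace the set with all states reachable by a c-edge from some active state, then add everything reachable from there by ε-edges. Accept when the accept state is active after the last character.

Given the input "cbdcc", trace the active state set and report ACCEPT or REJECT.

Answer: REJECT

Trace:
start: ε-closure({0}) = {0,2}
'c' @ 1: {}  — dead — no transitions
rest 'bdcc' ignored (set empty)
final: {}; accept 1 not in set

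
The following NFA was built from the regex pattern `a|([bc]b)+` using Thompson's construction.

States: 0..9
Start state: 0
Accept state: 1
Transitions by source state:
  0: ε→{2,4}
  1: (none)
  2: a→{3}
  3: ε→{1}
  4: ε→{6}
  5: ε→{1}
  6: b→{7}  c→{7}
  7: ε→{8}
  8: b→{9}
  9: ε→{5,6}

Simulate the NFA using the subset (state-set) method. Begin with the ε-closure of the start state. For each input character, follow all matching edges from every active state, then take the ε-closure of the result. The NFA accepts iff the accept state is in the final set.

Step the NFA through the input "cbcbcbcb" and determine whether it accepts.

start: ε-closure({0}) = {0,2,4,6}
'c' @ 1: {7,8}
'b' @ 2: {1,5,6,9}  [accepting]
'c' @ 3: {7,8}
'b' @ 4: {1,5,6,9}  [accepting]
'c' @ 5: {7,8}
'b' @ 6: {1,5,6,9}  [accepting]
'c' @ 7: {7,8}
'b' @ 8: {1,5,6,9}  [accepting]
end set {1,5,6,9} — state 1 in

Answer: ACCEPT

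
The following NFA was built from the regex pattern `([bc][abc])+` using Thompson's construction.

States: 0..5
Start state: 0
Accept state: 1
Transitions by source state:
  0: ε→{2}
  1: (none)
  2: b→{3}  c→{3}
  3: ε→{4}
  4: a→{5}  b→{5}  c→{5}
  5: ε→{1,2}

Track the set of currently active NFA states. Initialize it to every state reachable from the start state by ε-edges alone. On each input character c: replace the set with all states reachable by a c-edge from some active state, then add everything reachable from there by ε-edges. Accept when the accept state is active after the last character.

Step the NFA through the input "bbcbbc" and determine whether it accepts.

Answer: ACCEPT

Derivation:
S₀ = ε-closure({0}) = {0,2}
'b' @ 1: {3,4}
'b' @ 2: {1,2,5}  (accept∈set)
'c' @ 3: {3,4}
'b' @ 4: {1,2,5}  (accept∈set)
'b' @ 5: {3,4}
'c' @ 6: {1,2,5}  (accept∈set)
after full input: {1,2,5}  (accept=1 in)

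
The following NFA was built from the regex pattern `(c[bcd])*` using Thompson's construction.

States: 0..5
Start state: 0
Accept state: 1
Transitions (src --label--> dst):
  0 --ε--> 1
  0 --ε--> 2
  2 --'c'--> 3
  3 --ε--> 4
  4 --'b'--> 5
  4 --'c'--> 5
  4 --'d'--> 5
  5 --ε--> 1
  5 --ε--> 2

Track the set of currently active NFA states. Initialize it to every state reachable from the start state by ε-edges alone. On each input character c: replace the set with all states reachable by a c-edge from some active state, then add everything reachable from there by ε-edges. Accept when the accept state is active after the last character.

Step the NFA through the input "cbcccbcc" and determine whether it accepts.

Answer: ACCEPT

Steps:
start: ε-closure({0}) = {0,1,2}
'c' @ 1: {3,4}
'b' @ 2: {1,2,5}  ✓accept
'c' @ 3: {3,4}
'c' @ 4: {1,2,5}  ✓accept
'c' @ 5: {3,4}
'b' @ 6: {1,2,5}  ✓accept
'c' @ 7: {3,4}
'c' @ 8: {1,2,5}  ✓accept
end set {1,2,5} — state 1 in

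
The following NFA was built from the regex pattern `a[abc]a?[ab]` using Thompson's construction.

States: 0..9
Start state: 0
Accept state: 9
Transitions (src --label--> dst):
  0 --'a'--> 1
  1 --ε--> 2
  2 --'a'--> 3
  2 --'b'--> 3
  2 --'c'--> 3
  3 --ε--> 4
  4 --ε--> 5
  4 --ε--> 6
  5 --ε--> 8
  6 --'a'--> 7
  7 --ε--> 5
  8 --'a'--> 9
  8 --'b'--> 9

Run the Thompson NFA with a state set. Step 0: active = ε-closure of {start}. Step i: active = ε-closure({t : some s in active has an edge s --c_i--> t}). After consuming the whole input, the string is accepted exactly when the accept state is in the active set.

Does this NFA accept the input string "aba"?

initial (ε-close {0}): {0}
'a' @ 1: {1,2}
'b' @ 2: {3,4,5,6,8}
'a' @ 3: {5,7,8,9}  ✓accept
final: {5,7,8,9}; accept 9 in set

Answer: ACCEPT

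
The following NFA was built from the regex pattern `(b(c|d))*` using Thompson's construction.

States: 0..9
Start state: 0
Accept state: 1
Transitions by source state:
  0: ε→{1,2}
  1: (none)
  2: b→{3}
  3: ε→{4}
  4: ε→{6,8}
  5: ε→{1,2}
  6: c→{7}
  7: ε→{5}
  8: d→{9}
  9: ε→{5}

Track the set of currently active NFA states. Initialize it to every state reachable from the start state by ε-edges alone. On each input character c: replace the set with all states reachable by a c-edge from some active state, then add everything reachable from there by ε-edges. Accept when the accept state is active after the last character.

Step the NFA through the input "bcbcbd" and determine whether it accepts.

S₀ = ε-closure({0}) = {0,1,2}
'b' @ 1: {3,4,6,8}
'c' @ 2: {1,2,5,7}  (accept∈set)
'b' @ 3: {3,4,6,8}
'c' @ 4: {1,2,5,7}  (accept∈set)
'b' @ 5: {3,4,6,8}
'd' @ 6: {1,2,5,9}  (accept∈set)
final: {1,2,5,9}; accept 1 in set

Answer: ACCEPT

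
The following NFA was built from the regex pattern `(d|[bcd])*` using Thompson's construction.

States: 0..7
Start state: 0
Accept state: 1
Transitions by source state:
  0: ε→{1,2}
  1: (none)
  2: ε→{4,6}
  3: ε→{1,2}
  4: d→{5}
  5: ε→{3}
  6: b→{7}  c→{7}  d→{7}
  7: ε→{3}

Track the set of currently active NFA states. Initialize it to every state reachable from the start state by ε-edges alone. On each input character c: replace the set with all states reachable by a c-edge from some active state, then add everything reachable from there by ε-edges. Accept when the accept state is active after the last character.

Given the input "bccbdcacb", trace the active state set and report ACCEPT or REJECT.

Answer: REJECT

Steps:
initial (ε-close {0}): {0,1,2,4,6}
'b' @ 1: {1,2,3,4,6,7}  [accepting]
'c' @ 2: {1,2,3,4,6,7}  [accepting]
'c' @ 3: {1,2,3,4,6,7}  [accepting]
'b' @ 4: {1,2,3,4,6,7}  [accepting]
'd' @ 5: {1,2,3,4,5,6,7}  [accepting]
'c' @ 6: {1,2,3,4,6,7}  [accepting]
'a' @ 7: {}  — dead — no transitions
rest 'cb' ignored (set empty)
final: {}; accept 1 not in set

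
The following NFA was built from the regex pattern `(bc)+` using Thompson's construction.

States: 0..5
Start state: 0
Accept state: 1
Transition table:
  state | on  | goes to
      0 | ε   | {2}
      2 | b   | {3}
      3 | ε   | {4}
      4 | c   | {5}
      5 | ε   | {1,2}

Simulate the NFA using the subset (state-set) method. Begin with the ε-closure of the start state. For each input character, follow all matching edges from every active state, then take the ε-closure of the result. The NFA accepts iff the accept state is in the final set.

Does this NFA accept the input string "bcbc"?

Answer: ACCEPT

Trace:
S₀ = ε-closure({0}) = {0,2}
'b' @ 1: {3,4}
'c' @ 2: {1,2,5}  [accepting]
'b' @ 3: {3,4}
'c' @ 4: {1,2,5}  [accepting]
end set {1,2,5} — state 1 in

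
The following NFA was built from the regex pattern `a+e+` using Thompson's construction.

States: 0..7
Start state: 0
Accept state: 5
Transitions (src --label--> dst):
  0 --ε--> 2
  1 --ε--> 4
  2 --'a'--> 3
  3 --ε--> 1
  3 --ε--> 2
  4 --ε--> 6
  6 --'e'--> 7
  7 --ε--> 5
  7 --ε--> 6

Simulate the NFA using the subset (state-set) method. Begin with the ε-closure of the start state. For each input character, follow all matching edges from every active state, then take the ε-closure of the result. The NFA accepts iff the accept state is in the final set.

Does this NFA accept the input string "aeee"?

S₀ = ε-closure({0}) = {0,2}
'a' @ 1: {1,2,3,4,6}
'e' @ 2: {5,6,7}  (accept∈set)
'e' @ 3: {5,6,7}  (accept∈set)
'e' @ 4: {5,6,7}  (accept∈set)
final: {5,6,7}; accept 5 in set

Answer: ACCEPT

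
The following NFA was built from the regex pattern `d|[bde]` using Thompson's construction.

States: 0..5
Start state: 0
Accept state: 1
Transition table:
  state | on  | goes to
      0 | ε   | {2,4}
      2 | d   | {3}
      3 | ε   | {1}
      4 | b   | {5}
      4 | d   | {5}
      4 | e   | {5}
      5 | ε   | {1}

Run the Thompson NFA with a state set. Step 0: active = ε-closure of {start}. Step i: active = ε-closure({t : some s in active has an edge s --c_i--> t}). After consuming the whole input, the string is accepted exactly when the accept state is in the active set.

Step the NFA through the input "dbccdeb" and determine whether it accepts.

Answer: REJECT

Derivation:
start: ε-closure({0}) = {0,2,4}
'd' @ 1: {1,3,5}  (accept∈set)
'b' @ 2: {}  — state set empty
rest 'ccdeb' ignored (set empty)
final: {}; accept 1 not in set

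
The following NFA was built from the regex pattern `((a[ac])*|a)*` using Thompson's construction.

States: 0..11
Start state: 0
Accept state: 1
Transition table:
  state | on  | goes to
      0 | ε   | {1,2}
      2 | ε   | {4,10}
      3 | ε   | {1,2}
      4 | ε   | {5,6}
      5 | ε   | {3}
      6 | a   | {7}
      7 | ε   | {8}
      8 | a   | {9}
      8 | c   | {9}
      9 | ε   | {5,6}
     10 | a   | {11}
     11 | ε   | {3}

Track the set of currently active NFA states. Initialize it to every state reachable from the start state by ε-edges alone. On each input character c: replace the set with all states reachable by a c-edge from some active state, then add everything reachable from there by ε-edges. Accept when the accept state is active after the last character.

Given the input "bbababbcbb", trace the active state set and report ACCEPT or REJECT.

start: ε-closure({0}) = {0,1,2,3,4,5,6,10}
'b' @ 1: {}  — no active states
rest 'bababbcbb' ignored (set empty)
final: {}; accept 1 not in set

Answer: REJECT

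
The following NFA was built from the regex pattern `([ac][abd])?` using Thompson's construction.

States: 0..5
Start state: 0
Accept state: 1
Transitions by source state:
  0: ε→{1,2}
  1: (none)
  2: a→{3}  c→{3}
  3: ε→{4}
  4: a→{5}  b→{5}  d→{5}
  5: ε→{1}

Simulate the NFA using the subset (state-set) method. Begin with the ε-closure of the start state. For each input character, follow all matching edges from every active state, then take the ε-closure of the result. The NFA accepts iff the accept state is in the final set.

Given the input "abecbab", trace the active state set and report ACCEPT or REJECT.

Answer: REJECT

Derivation:
start: ε-closure({0}) = {0,1,2}
'a' @ 1: {3,4}
'b' @ 2: {1,5}  ✓accept
'e' @ 3: {}  — no active states
rest 'cbab' ignored (set empty)
after full input: {}  (accept=1 not in)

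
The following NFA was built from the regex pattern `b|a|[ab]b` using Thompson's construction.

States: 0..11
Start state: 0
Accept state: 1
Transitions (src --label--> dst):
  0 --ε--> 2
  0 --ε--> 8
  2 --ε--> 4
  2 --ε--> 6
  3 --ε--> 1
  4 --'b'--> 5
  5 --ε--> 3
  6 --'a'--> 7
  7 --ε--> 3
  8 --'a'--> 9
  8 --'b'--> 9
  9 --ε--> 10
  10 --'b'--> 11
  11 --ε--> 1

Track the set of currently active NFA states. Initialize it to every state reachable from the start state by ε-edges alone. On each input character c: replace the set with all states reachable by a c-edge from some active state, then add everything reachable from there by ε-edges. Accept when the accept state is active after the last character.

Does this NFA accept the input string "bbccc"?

Answer: REJECT

Derivation:
start: ε-closure({0}) = {0,2,4,6,8}
'b' @ 1: {1,3,5,9,10}  (accept∈set)
'b' @ 2: {1,11}  (accept∈set)
'c' @ 3: {}  — dead — no transitions
rest 'cc' ignored (set empty)
after full input: {}  (accept=1 not in)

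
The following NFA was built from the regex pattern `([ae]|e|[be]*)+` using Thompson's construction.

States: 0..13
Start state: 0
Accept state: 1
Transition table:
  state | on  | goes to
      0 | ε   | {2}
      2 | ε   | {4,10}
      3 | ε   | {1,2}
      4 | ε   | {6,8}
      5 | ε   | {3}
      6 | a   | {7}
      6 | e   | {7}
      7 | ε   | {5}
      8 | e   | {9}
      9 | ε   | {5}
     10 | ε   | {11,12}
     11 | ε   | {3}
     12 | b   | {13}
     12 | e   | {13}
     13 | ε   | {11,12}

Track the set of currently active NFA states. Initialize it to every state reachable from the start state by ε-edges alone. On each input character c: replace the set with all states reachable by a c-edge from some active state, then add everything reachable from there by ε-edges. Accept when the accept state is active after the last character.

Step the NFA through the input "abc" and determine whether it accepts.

initial (ε-close {0}): {0,1,2,3,4,6,8,10,11,12}
'a' @ 1: {1,2,3,4,5,6,7,8,10,11,12}  [accepting]
'b' @ 2: {1,2,3,4,6,8,10,11,12,13}  [accepting]
'c' @ 3: {}  — no active states
after full input: {}  (accept=1 not in)

Answer: REJECT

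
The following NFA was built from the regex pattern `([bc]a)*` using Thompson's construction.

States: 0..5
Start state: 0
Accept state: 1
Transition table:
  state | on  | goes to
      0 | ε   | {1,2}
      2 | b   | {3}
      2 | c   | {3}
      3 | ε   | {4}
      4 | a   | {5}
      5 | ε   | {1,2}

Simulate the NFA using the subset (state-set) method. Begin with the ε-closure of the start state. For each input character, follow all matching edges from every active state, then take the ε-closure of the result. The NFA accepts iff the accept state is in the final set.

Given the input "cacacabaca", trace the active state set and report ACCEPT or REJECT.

initial (ε-close {0}): {0,1,2}
'c' @ 1: {3,4}
'a' @ 2: {1,2,5}  (accept∈set)
'c' @ 3: {3,4}
'a' @ 4: {1,2,5}  (accept∈set)
'c' @ 5: {3,4}
'a' @ 6: {1,2,5}  (accept∈set)
'b' @ 7: {3,4}
'a' @ 8: {1,2,5}  (accept∈set)
'c' @ 9: {3,4}
'a' @ 10: {1,2,5}  (accept∈set)
end set {1,2,5} — state 1 in

Answer: ACCEPT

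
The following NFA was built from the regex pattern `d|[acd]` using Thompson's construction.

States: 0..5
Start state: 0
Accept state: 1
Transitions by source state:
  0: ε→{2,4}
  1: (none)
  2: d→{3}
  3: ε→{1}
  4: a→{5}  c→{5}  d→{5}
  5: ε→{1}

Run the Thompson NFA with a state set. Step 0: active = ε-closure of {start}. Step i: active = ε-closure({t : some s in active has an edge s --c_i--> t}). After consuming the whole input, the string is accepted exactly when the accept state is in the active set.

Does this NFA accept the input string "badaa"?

start: ε-closure({0}) = {0,2,4}
'b' @ 1: {}  — no active states
rest 'adaa' ignored (set empty)
final: {}; accept 1 not in set

Answer: REJECT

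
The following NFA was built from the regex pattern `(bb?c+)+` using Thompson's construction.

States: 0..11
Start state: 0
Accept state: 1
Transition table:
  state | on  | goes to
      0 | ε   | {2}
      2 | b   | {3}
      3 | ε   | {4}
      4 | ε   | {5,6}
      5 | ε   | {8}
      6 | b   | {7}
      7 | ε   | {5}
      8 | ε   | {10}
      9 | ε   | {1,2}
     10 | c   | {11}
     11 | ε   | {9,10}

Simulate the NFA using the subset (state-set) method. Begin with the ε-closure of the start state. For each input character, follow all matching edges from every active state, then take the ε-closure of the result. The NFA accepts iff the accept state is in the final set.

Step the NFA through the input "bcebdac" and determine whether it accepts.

start: ε-closure({0}) = {0,2}
'b' @ 1: {3,4,5,6,8,10}
'c' @ 2: {1,2,9,10,11}  [accepting]
'e' @ 3: {}  — dead — no transitions
rest 'bdac' ignored (set empty)
final: {}; accept 1 not in set

Answer: REJECT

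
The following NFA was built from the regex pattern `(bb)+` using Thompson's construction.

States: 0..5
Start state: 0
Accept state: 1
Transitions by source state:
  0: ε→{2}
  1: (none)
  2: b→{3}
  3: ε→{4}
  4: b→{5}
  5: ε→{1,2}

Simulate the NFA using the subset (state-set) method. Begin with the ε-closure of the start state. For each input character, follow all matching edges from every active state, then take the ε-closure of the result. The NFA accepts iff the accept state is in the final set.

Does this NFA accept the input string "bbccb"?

start: ε-closure({0}) = {0,2}
'b' @ 1: {3,4}
'b' @ 2: {1,2,5}  ✓accept
'c' @ 3: {}  — dead — no transitions
rest 'cb' ignored (set empty)
final: {}; accept 1 not in set

Answer: REJECT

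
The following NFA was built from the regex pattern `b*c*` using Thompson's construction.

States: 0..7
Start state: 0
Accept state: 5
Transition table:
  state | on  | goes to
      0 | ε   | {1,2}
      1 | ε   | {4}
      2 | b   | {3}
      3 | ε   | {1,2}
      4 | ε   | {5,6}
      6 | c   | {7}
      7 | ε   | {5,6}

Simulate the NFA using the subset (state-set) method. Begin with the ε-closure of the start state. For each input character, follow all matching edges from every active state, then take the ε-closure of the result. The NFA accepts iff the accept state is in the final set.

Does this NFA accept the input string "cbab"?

start: ε-closure({0}) = {0,1,2,4,5,6}
'c' @ 1: {5,6,7}  (accept∈set)
'b' @ 2: {}  — no active states
rest 'ab' ignored (set empty)
after full input: {}  (accept=5 not in)

Answer: REJECT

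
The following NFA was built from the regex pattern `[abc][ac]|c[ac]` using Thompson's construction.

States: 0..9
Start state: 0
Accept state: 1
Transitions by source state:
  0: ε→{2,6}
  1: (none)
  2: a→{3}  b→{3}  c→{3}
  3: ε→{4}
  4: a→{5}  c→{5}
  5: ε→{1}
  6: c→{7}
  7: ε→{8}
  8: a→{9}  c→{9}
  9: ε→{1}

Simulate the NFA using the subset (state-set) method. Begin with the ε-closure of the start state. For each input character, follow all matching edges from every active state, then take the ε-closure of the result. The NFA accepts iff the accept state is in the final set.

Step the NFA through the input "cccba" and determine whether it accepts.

start: ε-closure({0}) = {0,2,6}
'c' @ 1: {3,4,7,8}
'c' @ 2: {1,5,9}  (accept∈set)
'c' @ 3: {}  — state set empty
rest 'ba' ignored (set empty)
end set {} — state 1 not in

Answer: REJECT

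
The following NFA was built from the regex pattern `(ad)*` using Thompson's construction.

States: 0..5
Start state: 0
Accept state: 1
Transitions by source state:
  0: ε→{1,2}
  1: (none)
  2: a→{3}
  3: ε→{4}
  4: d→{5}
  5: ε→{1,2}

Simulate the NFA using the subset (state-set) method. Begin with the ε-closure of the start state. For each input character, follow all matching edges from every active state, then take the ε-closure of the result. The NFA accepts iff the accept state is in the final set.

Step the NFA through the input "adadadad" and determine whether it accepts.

start: ε-closure({0}) = {0,1,2}
'a' @ 1: {3,4}
'd' @ 2: {1,2,5}  (accept∈set)
'a' @ 3: {3,4}
'd' @ 4: {1,2,5}  (accept∈set)
'a' @ 5: {3,4}
'd' @ 6: {1,2,5}  (accept∈set)
'a' @ 7: {3,4}
'd' @ 8: {1,2,5}  (accept∈set)
final: {1,2,5}; accept 1 in set

Answer: ACCEPT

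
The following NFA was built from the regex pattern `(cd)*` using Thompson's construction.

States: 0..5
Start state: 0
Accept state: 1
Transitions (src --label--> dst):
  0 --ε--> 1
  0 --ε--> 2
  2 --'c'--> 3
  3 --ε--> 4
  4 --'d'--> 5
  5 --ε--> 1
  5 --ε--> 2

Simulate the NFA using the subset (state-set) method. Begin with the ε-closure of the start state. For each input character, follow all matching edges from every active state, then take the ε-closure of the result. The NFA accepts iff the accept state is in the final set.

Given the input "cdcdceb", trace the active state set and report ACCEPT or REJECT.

initial (ε-close {0}): {0,1,2}
'c' @ 1: {3,4}
'd' @ 2: {1,2,5}  (accept∈set)
'c' @ 3: {3,4}
'd' @ 4: {1,2,5}  (accept∈set)
'c' @ 5: {3,4}
'e' @ 6: {}  — no active states
rest 'b' ignored (set empty)
after full input: {}  (accept=1 not in)

Answer: REJECT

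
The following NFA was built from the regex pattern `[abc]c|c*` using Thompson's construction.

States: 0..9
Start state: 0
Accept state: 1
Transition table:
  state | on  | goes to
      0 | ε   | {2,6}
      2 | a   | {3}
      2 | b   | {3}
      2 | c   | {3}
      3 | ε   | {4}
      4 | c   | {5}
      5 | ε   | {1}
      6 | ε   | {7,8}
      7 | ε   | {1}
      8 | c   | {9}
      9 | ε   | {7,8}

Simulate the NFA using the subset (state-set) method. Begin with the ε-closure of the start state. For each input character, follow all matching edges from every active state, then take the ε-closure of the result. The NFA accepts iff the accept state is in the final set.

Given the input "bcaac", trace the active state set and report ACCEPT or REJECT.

Answer: REJECT

Derivation:
initial (ε-close {0}): {0,1,2,6,7,8}
'b' @ 1: {3,4}
'c' @ 2: {1,5}  [accepting]
'a' @ 3: {}  — state set empty
rest 'ac' ignored (set empty)
final: {}; accept 1 not in set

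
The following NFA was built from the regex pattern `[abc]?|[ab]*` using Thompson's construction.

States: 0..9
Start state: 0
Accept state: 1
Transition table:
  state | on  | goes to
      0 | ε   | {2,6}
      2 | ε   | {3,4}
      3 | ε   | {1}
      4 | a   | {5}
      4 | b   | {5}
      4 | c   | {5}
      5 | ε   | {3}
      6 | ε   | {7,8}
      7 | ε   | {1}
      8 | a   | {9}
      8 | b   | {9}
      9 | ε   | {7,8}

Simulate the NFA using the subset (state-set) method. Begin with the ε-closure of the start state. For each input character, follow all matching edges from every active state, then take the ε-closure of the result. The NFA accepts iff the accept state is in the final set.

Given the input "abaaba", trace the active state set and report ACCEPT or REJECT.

start: ε-closure({0}) = {0,1,2,3,4,6,7,8}
'a' @ 1: {1,3,5,7,8,9}  ✓accept
'b' @ 2: {1,7,8,9}  ✓accept
'a' @ 3: {1,7,8,9}  ✓accept
'a' @ 4: {1,7,8,9}  ✓accept
'b' @ 5: {1,7,8,9}  ✓accept
'a' @ 6: {1,7,8,9}  ✓accept
end set {1,7,8,9} — state 1 in

Answer: ACCEPT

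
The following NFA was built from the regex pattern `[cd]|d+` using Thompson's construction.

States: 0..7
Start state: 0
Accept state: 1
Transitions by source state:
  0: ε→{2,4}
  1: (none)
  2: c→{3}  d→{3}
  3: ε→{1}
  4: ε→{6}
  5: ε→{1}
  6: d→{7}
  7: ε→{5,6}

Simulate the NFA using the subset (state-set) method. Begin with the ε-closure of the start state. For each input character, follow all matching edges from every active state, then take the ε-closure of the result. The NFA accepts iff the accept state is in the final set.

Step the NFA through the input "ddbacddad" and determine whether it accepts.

Answer: REJECT

Trace:
S₀ = ε-closure({0}) = {0,2,4,6}
'd' @ 1: {1,3,5,6,7}  [accepting]
'd' @ 2: {1,5,6,7}  [accepting]
'b' @ 3: {}  — dead — no transitions
rest 'acddad' ignored (set empty)
final: {}; accept 1 not in set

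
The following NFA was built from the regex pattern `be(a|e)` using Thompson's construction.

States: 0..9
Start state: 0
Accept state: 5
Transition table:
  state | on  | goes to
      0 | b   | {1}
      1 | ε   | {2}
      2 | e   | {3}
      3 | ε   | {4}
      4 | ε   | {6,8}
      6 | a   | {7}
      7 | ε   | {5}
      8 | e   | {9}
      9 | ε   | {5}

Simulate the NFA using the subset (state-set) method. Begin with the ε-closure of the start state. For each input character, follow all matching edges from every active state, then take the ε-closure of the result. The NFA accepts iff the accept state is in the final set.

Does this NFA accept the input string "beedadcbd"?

Answer: REJECT

Steps:
initial (ε-close {0}): {0}
'b' @ 1: {1,2}
'e' @ 2: {3,4,6,8}
'e' @ 3: {5,9}  [accepting]
'd' @ 4: {}  — no active states
rest 'adcbd' ignored (set empty)
end set {} — state 5 not in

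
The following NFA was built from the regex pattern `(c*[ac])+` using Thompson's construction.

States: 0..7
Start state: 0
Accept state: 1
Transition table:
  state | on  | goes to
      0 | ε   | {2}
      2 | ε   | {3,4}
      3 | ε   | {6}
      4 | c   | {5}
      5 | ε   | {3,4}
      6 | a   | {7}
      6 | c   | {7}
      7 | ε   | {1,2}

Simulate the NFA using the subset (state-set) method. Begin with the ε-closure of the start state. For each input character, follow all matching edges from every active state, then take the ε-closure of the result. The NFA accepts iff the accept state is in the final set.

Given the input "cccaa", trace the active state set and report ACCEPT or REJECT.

S₀ = ε-closure({0}) = {0,2,3,4,6}
'c' @ 1: {1,2,3,4,5,6,7}  ✓accept
'c' @ 2: {1,2,3,4,5,6,7}  ✓accept
'c' @ 3: {1,2,3,4,5,6,7}  ✓accept
'a' @ 4: {1,2,3,4,6,7}  ✓accept
'a' @ 5: {1,2,3,4,6,7}  ✓accept
final: {1,2,3,4,6,7}; accept 1 in set

Answer: ACCEPT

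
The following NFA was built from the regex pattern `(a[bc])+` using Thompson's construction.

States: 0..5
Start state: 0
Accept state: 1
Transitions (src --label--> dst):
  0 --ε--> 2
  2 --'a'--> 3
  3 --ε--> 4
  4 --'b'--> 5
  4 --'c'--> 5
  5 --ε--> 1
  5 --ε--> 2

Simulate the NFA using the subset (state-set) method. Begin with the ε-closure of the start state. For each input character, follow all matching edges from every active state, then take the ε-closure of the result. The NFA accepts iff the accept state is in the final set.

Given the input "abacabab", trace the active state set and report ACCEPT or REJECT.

Answer: ACCEPT

Steps:
start: ε-closure({0}) = {0,2}
'a' @ 1: {3,4}
'b' @ 2: {1,2,5}  ✓accept
'a' @ 3: {3,4}
'c' @ 4: {1,2,5}  ✓accept
'a' @ 5: {3,4}
'b' @ 6: {1,2,5}  ✓accept
'a' @ 7: {3,4}
'b' @ 8: {1,2,5}  ✓accept
after full input: {1,2,5}  (accept=1 in)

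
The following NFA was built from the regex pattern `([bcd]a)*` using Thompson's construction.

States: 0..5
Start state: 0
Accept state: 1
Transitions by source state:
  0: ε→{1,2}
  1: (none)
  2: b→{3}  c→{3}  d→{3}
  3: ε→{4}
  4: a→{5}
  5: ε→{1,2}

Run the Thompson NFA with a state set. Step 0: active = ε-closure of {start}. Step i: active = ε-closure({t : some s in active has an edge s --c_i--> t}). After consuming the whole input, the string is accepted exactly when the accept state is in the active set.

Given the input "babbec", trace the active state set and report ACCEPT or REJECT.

Answer: REJECT

Steps:
start: ε-closure({0}) = {0,1,2}
'b' @ 1: {3,4}
'a' @ 2: {1,2,5}  ✓accept
'b' @ 3: {3,4}
'b' @ 4: {}  — state set empty
rest 'ec' ignored (set empty)
final: {}; accept 1 not in set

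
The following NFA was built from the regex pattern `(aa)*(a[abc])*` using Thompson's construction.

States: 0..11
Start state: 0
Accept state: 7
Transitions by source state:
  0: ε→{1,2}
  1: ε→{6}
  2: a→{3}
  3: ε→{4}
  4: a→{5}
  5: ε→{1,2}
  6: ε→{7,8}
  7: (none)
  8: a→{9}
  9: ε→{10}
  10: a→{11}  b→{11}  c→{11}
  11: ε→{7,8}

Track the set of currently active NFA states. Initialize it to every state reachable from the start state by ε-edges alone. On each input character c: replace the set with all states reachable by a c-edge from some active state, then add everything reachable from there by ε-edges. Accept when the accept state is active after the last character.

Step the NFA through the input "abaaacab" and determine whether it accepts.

Answer: ACCEPT

Steps:
initial (ε-close {0}): {0,1,2,6,7,8}
'a' @ 1: {3,4,9,10}
'b' @ 2: {7,8,11}  (accept∈set)
'a' @ 3: {9,10}
'a' @ 4: {7,8,11}  (accept∈set)
'a' @ 5: {9,10}
'c' @ 6: {7,8,11}  (accept∈set)
'a' @ 7: {9,10}
'b' @ 8: {7,8,11}  (accept∈set)
end set {7,8,11} — state 7 in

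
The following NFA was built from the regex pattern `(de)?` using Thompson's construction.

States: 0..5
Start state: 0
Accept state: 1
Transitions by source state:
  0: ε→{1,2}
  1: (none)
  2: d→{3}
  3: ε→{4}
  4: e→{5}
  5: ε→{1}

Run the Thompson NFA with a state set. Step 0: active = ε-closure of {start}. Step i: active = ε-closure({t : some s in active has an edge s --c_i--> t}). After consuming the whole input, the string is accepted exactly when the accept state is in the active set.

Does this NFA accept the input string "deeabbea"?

Answer: REJECT

Trace:
S₀ = ε-closure({0}) = {0,1,2}
'd' @ 1: {3,4}
'e' @ 2: {1,5}  ✓accept
'e' @ 3: {}  — dead — no transitions
rest 'abbea' ignored (set empty)
after full input: {}  (accept=1 not in)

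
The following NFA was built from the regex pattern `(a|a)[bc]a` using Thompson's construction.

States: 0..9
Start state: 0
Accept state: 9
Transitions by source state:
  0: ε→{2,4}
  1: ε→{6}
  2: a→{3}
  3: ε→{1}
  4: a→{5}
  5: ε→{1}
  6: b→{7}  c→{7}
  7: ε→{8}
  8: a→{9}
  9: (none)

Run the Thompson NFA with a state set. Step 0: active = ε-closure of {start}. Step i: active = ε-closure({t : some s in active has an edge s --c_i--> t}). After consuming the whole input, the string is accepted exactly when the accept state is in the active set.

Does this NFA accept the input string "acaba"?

initial (ε-close {0}): {0,2,4}
'a' @ 1: {1,3,5,6}
'c' @ 2: {7,8}
'a' @ 3: {9}  (accept∈set)
'b' @ 4: {}  — state set empty
rest 'a' ignored (set empty)
end set {} — state 9 not in

Answer: REJECT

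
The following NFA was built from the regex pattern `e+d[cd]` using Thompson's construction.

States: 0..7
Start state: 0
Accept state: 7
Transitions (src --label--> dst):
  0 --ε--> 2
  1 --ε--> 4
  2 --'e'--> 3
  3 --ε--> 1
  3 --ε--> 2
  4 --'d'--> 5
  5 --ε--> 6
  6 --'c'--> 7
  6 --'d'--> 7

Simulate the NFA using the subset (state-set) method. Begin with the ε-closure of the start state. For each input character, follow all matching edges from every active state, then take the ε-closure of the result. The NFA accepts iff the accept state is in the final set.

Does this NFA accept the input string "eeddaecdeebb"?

start: ε-closure({0}) = {0,2}
'e' @ 1: {1,2,3,4}
'e' @ 2: {1,2,3,4}
'd' @ 3: {5,6}
'd' @ 4: {7}  ✓accept
'a' @ 5: {}  — state set empty
rest 'ecdeebb' ignored (set empty)
after full input: {}  (accept=7 not in)

Answer: REJECT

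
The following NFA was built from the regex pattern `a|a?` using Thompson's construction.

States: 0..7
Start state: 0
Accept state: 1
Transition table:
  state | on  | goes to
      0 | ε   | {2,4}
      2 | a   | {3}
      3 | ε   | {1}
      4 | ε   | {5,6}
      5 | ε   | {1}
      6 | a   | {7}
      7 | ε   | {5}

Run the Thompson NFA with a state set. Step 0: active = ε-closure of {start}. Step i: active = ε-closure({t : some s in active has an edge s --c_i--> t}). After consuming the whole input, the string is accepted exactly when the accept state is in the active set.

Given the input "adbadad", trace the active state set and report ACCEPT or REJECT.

Answer: REJECT

Trace:
initial (ε-close {0}): {0,1,2,4,5,6}
'a' @ 1: {1,3,5,7}  ✓accept
'd' @ 2: {}  — state set empty
rest 'badad' ignored (set empty)
after full input: {}  (accept=1 not in)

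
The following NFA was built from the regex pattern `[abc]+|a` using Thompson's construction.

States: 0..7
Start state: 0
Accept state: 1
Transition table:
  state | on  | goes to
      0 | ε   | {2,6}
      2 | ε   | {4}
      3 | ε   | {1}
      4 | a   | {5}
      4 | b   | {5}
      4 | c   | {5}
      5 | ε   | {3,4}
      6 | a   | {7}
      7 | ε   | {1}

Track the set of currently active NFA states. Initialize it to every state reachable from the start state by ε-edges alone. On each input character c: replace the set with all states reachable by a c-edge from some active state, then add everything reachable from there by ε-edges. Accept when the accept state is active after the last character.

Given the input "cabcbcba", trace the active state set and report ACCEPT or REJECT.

Answer: ACCEPT

Steps:
initial (ε-close {0}): {0,2,4,6}
'c' @ 1: {1,3,4,5}  [accepting]
'a' @ 2: {1,3,4,5}  [accepting]
'b' @ 3: {1,3,4,5}  [accepting]
'c' @ 4: {1,3,4,5}  [accepting]
'b' @ 5: {1,3,4,5}  [accepting]
'c' @ 6: {1,3,4,5}  [accepting]
'b' @ 7: {1,3,4,5}  [accepting]
'a' @ 8: {1,3,4,5}  [accepting]
end set {1,3,4,5} — state 1 in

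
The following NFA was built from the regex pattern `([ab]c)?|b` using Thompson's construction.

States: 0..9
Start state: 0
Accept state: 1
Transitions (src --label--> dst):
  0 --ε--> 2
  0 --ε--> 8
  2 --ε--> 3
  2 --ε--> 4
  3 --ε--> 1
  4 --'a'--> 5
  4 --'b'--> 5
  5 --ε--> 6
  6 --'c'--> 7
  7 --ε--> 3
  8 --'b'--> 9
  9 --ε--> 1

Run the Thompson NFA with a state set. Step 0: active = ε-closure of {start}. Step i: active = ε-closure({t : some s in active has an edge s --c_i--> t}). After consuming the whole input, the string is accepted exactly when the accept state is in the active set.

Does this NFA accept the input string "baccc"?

S₀ = ε-closure({0}) = {0,1,2,3,4,8}
'b' @ 1: {1,5,6,9}  [accepting]
'a' @ 2: {}  — no active states
rest 'ccc' ignored (set empty)
after full input: {}  (accept=1 not in)

Answer: REJECT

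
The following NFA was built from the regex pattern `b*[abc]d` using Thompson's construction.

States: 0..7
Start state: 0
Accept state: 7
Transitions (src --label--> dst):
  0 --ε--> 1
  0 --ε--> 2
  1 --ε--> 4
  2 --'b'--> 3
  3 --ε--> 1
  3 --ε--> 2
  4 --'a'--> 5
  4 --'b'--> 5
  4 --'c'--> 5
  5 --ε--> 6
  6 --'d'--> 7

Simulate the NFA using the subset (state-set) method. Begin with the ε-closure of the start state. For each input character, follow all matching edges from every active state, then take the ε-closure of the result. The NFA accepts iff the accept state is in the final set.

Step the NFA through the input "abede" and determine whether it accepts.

Answer: REJECT

Trace:
start: ε-closure({0}) = {0,1,2,4}
'a' @ 1: {5,6}
'b' @ 2: {}  — dead — no transitions
rest 'ede' ignored (set empty)
end set {} — state 7 not in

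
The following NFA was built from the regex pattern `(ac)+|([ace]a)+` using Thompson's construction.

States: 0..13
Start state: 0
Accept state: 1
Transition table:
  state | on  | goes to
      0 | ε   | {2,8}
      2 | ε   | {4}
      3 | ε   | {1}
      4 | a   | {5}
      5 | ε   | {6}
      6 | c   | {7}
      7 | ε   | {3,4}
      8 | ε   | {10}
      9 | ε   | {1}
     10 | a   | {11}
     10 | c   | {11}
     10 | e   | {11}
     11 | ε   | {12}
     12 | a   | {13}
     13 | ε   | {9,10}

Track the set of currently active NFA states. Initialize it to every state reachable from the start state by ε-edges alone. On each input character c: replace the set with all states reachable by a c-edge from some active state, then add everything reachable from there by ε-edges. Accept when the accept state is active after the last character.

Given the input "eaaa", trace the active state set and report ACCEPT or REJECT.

Answer: ACCEPT

Derivation:
initial (ε-close {0}): {0,2,4,8,10}
'e' @ 1: {11,12}
'a' @ 2: {1,9,10,13}  (accept∈set)
'a' @ 3: {11,12}
'a' @ 4: {1,9,10,13}  (accept∈set)
after full input: {1,9,10,13}  (accept=1 in)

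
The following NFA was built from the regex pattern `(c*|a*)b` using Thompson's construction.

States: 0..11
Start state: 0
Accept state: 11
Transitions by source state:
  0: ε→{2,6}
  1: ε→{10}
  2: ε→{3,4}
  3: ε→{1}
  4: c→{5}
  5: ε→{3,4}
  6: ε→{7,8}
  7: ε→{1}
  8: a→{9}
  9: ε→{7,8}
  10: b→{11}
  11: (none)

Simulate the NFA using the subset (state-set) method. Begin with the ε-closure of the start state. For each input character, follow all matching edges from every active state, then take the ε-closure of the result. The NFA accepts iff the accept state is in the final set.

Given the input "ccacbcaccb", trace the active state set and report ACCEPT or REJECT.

Answer: REJECT

Steps:
initial (ε-close {0}): {0,1,2,3,4,6,7,8,10}
'c' @ 1: {1,3,4,5,10}
'c' @ 2: {1,3,4,5,10}
'a' @ 3: {}  — no active states
rest 'cbcaccb' ignored (set empty)
end set {} — state 11 not in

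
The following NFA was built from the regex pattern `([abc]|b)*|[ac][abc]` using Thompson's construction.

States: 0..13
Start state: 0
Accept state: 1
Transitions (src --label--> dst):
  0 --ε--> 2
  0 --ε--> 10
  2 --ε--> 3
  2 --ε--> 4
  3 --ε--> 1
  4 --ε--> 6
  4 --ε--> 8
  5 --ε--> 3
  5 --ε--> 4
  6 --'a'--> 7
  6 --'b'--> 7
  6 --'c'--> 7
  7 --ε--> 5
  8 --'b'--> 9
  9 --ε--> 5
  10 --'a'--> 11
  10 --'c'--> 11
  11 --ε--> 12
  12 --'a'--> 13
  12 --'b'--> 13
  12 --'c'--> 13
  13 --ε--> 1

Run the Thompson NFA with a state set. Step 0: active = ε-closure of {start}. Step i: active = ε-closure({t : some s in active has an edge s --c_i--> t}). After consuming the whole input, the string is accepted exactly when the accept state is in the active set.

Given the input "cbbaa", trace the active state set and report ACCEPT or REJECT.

Answer: ACCEPT

Trace:
initial (ε-close {0}): {0,1,2,3,4,6,8,10}
'c' @ 1: {1,3,4,5,6,7,8,11,12}  [accepting]
'b' @ 2: {1,3,4,5,6,7,8,9,13}  [accepting]
'b' @ 3: {1,3,4,5,6,7,8,9}  [accepting]
'a' @ 4: {1,3,4,5,6,7,8}  [accepting]
'a' @ 5: {1,3,4,5,6,7,8}  [accepting]
final: {1,3,4,5,6,7,8}; accept 1 in set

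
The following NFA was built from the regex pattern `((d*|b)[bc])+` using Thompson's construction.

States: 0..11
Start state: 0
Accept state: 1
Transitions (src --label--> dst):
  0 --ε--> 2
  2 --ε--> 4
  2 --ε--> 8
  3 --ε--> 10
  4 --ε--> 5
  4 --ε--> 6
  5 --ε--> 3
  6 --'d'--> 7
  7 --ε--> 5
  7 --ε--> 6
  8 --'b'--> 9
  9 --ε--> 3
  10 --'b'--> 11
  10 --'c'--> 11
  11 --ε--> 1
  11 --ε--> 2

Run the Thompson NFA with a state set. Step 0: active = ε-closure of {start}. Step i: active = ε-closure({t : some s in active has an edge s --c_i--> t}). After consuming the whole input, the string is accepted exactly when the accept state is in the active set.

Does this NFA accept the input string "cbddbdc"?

S₀ = ε-closure({0}) = {0,2,3,4,5,6,8,10}
'c' @ 1: {1,2,3,4,5,6,8,10,11}  [accepting]
'b' @ 2: {1,2,3,4,5,6,8,9,10,11}  [accepting]
'd' @ 3: {3,5,6,7,10}
'd' @ 4: {3,5,6,7,10}
'b' @ 5: {1,2,3,4,5,6,8,10,11}  [accepting]
'd' @ 6: {3,5,6,7,10}
'c' @ 7: {1,2,3,4,5,6,8,10,11}  [accepting]
after full input: {1,2,3,4,5,6,8,10,11}  (accept=1 in)

Answer: ACCEPT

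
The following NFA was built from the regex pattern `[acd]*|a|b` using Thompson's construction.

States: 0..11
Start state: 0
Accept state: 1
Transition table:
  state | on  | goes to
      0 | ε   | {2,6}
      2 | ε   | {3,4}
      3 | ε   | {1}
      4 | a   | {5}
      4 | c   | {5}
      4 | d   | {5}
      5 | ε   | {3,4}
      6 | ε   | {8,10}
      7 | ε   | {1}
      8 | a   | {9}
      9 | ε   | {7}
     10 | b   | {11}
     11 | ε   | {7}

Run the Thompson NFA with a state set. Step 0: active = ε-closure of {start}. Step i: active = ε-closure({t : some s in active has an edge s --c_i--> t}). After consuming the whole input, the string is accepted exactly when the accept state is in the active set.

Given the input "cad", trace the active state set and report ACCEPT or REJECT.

Answer: ACCEPT

Trace:
initial (ε-close {0}): {0,1,2,3,4,6,8,10}
'c' @ 1: {1,3,4,5}  ✓accept
'a' @ 2: {1,3,4,5}  ✓accept
'd' @ 3: {1,3,4,5}  ✓accept
final: {1,3,4,5}; accept 1 in set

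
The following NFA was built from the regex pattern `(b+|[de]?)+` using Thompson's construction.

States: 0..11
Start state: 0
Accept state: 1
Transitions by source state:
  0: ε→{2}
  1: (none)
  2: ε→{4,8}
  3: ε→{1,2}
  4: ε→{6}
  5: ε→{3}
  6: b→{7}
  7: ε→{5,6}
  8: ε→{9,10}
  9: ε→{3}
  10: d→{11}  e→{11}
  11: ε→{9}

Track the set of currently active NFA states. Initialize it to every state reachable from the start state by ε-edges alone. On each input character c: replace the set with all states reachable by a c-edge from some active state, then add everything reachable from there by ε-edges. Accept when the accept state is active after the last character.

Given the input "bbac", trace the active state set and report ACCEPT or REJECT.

Answer: REJECT

Steps:
initial (ε-close {0}): {0,1,2,3,4,6,8,9,10}
'b' @ 1: {1,2,3,4,5,6,7,8,9,10}  ✓accept
'b' @ 2: {1,2,3,4,5,6,7,8,9,10}  ✓accept
'a' @ 3: {}  — state set empty
rest 'c' ignored (set empty)
end set {} — state 1 not in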